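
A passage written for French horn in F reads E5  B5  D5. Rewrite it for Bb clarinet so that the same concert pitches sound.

First find concert pitch: the French horn in F sounds a perfect fifth below written, so E5 B5 D5 sounds A4 E5 G4.
Then write for Bb clarinet: it sounds a major second below written, so the part must be a major second above concert.
A4 → B4
E5 → F#5
G4 → A4

B4 F#5 A4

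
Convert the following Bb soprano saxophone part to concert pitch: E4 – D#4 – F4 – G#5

D4 C#4 Eb4 F#5

Written C4 on the Bb soprano saxophone sounds as Bb3, a major second lower; apply that shift to every note.
E4 to D4
D#4 to C#4
F4 to Eb4
G#5 to F#5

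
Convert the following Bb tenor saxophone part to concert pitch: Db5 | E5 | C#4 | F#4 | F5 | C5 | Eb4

Cb4 D4 B2 E3 Eb4 Bb3 Db3

Written C4 on the Bb tenor saxophone sounds as Bb2, a major ninth lower; apply that shift to every note.
Db5 gives Cb4
E5 gives D4
C#4 gives B2
F#4 gives E3
F5 gives Eb4
C5 gives Bb3
Eb4 gives Db3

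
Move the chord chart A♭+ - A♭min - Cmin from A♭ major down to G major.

G+ Gmin Bmin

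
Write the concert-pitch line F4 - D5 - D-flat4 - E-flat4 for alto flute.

Bb4 G5 Gb4 Ab4

The alto flute sounds a perfect fourth below written, so the written part must be a perfect fourth above concert — transpose each note up.
F4 becomes Bb4
D5 becomes G5
Db4 becomes Gb4
Eb4 becomes Ab4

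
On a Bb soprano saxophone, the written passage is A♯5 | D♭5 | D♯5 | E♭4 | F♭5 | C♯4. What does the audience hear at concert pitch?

Written C4 on the Bb soprano saxophone sounds as Bb3, a major second lower; apply that shift to every note.
A#5 gives G#5
Db5 gives Cb5
D#5 gives C#5
Eb4 gives Db4
Fb5 gives Ebb5
C#4 gives B3

G#5 Cb5 C#5 Db4 Ebb5 B3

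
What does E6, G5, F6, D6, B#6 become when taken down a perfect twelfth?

E6 gives A4
G5 gives C4
F6 gives Bb4
D6 gives G4
B#6 gives E#5

A4 C4 Bb4 G4 E#5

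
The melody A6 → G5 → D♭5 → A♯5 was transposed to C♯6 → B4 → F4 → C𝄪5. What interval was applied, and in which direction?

down a minor sixth

From A6 to C#6 is 6 letter names — a sixth of some quality.
C#6 to A6 is 8 semitones, which makes it a minor sixth; the second version is lower, so the direction is down.
Checking another pair — A#5 → C##5 — gives the same interval.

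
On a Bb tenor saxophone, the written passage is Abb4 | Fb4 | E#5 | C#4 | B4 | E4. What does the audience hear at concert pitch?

Gbb3 Ebb3 D#4 B2 A3 D3

The Bb tenor saxophone sounds a major ninth below written, so transpose each written note down a major ninth.
Abb4 becomes Gbb3
Fb4 becomes Ebb3
E#5 becomes D#4
C#4 becomes B2
B4 becomes A3
E4 becomes D3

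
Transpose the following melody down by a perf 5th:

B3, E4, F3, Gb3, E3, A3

A perfect fifth down from B3 gives E3.
A perfect fifth down from E4 gives A3.
F3: a fifth down reaches B, and 7 semitones makes it Bb2.
A perfect fifth down from Gb3 gives Cb3.
E3 down a perfect fifth is A2.
A perfect fifth down from A3 gives D3.

E3 A3 Bb2 Cb3 A2 D3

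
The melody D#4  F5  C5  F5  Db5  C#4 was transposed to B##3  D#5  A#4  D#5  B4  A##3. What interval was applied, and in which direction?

down a diminished third

From D#4 to B##3 is 3 letter names — a third of some quality.
B##3 to D#4 is 2 semitones, which makes it a diminished third; the second version is lower, so the direction is down.
Checking another pair — C#4 → A##3 — gives the same interval.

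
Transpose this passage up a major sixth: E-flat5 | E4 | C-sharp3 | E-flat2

C6 C#5 A#3 C3

Eb5 becomes C6
E4 becomes C#5
C#3 becomes A#3
Eb2 becomes C3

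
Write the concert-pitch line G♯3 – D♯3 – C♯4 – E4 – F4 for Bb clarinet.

A#3 E#3 D#4 F#4 G4

The Bb clarinet sounds a major second below written, so the written part must be a major second above concert — transpose each note up.
G#3 to A#3
D#3 to E#3
C#4 to D#4
E4 to F#4
F4 to G4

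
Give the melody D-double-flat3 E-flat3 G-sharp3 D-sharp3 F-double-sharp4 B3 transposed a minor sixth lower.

Fb2 G2 B#2 F##2 A##3 D#3

Dbb3 down a minor sixth is Fb2.
Eb3 down a minor sixth is G2.
G#3 down a minor sixth is B#2.
D#3: a sixth down reaches F, and 8 semitones makes it F##2.
F##4: a sixth down reaches A, and 8 semitones makes it A##3.
B3: a sixth down reaches D, and 8 semitones makes it D#3.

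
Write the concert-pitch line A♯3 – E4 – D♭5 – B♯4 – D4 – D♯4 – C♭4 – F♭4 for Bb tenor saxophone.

B#4 F#5 Eb6 C##6 E5 E#5 Db5 Gb5

The Bb tenor saxophone sounds a major ninth below written, so the written part must be a major ninth above concert — transpose each note up.
A#3 becomes B#4
E4 becomes F#5
Db5 becomes Eb6
B#4 becomes C##6
D4 becomes E5
D#4 becomes E#5
Cb4 becomes Db5
Fb4 becomes Gb5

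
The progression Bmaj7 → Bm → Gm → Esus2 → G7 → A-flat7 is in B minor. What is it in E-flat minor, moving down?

Ebmaj7 Ebm Cbm Absus2 Cb7 Dbb7

B minor down to E-flat minor is an augmented fifth; each chord root moves by that interval while the quality stays the same.
Bmaj7: root B down an augmented fifth → Eb, giving Ebmaj7.
Bm: root B down an augmented fifth → Eb, giving Ebm.
Gm: root G down an augmented fifth → Cb, giving Cbm.
Esus2: root E down an augmented fifth → Ab, giving Absus2.
G7: root G down an augmented fifth → Cb, giving Cb7.
A-flat7: root A-flat down an augmented fifth → Dbb, giving Dbb7.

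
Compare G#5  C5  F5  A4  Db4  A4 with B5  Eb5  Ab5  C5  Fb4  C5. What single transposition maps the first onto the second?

Take the first pair: G#5 → B5. G to B spans 3 letter names, so the interval is some kind of third.
G#5 to B5 is 3 semitones, which makes it a minor third; the second version is higher, so the direction is up.
Checking another pair — A4 → C5 — gives the same interval.

up a minor third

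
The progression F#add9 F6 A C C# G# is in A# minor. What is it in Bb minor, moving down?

A# minor down to Bb minor is an augmented seventh; each chord root moves by that interval while the quality stays the same.
F#add9: root F# down an augmented seventh → Gb, giving Gbadd9.
F6: root F down an augmented seventh → Gbb, giving Gbb6.
A: root A down an augmented seventh → Bbb, giving Bbb.
C: root C down an augmented seventh → Dbb, giving Dbb.
C#: root C# down an augmented seventh → Db, giving Db.
G#: root G# down an augmented seventh → Ab, giving Ab.

Gbadd9 Gbb6 Bbb Dbb Db Ab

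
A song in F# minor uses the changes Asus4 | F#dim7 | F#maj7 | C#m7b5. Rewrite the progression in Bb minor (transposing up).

Dbsus4 Bbdim7 Bbmaj7 Fm7b5

F# minor up to Bb minor is a diminished fourth; each chord root moves by that interval while the quality stays the same.
Asus4: root A up a diminished fourth → Db, giving Dbsus4.
F#dim7: root F# up a diminished fourth → Bb, giving Bbdim7.
F#maj7: root F# up a diminished fourth → Bb, giving Bbmaj7.
C#m7b5: root C# up a diminished fourth → F, giving Fm7b5.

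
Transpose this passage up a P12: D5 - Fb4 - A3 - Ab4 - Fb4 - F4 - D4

A6 Cb6 E5 Eb6 Cb6 C6 A5

D5: a twelfth up reaches A, and 19 semitones makes it A6.
Fb4 up a perfect twelfth is Cb6.
A perfect twelfth up from A3 gives E5.
A perfect twelfth up from Ab4 gives Eb6.
Fb4 up a perfect twelfth is Cb6.
F4: a twelfth up reaches C, and 19 semitones makes it C6.
D4: a twelfth up reaches A, and 19 semitones makes it A5.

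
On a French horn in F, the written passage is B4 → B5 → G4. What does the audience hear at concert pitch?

E4 E5 C4

Written C4 on the French horn in F sounds as F3, a perfect fifth lower; apply that shift to every note.
B4 becomes E4
B5 becomes E5
G4 becomes C4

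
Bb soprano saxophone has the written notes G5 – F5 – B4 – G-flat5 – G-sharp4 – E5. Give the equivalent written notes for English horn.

First find concert pitch: the Bb soprano saxophone sounds a major second below written, so G5 F5 B4 G-flat5 G-sharp4 E5 sounds F5 Eb5 A4 Fb5 F#4 D5.
Then write for English horn: it sounds a perfect fifth below written, so the part must be a perfect fifth above concert.
F5 → C6
Eb5 → Bb5
A4 → E5
Fb5 → Cb6
F#4 → C#5
D5 → A5

C6 Bb5 E5 Cb6 C#5 A5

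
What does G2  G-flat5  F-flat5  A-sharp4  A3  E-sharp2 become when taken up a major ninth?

G2 → A3
Gb5 → Ab6
Fb5 → Gb6
A#4 → B#5
A3 → B4
E#2 → F##3

A3 Ab6 Gb6 B#5 B4 F##3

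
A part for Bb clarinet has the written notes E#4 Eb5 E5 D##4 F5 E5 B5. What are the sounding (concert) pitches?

D#4 Db5 D5 C##4 Eb5 D5 A5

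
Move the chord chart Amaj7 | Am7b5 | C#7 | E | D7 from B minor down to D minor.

Cmaj7 Cm7b5 E7 G F7

B minor down to D minor is a major sixth; each chord root moves by that interval while the quality stays the same.
Amaj7: root A down a major sixth → C, giving Cmaj7.
Am7b5: root A down a major sixth → C, giving Cm7b5.
C#7: root C# down a major sixth → E, giving E7.
E: root E down a major sixth → G, giving G.
D7: root D down a major sixth → F, giving F7.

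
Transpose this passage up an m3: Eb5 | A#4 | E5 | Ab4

Eb5 -> Gb5
A#4 -> C#5
E5 -> G5
Ab4 -> Cb5

Gb5 C#5 G5 Cb5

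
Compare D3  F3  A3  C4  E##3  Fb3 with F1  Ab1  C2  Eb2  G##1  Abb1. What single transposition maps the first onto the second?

Take the first pair: D3 → F1. D to F spans 13 letter names, so the interval is some kind of thirteenth.
F1 to D3 is 21 semitones, which makes it a major thirteenth; the second version is lower, so the direction is down.
Checking another pair — Fb3 → Abb1 — gives the same interval.

down a major thirteenth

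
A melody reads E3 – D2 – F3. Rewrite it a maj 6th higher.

E3 -> C#4
D2 -> B2
F3 -> D4

C#4 B2 D4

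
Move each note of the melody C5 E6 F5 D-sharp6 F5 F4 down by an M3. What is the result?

Ab4 C6 Db5 B5 Db5 Db4

C5: a third down reaches A, and 4 semitones makes it Ab4.
E6: a third down reaches C, and 4 semitones makes it C6.
F5: a third down reaches D, and 4 semitones makes it Db5.
D#6: a third down reaches B, and 4 semitones makes it B5.
F5 down a major third is Db5.
F4: a third down reaches D, and 4 semitones makes it Db4.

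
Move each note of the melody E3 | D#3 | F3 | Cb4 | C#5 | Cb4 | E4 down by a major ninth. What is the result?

E3 -> D2
D#3 -> C#2
F3 -> Eb2
Cb4 -> Bbb2
C#5 -> B3
Cb4 -> Bbb2
E4 -> D3

D2 C#2 Eb2 Bbb2 B3 Bbb2 D3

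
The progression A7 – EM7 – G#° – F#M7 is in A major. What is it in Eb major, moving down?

Eb7 BbM7 D° CM7

A major down to Eb major is an augmented fourth; each chord root moves by that interval while the quality stays the same.
A7: root A down an augmented fourth → Eb, giving Eb7.
EM7: root E down an augmented fourth → Bb, giving BbM7.
G#°: root G# down an augmented fourth → D, giving D°.
F#M7: root F# down an augmented fourth → C, giving CM7.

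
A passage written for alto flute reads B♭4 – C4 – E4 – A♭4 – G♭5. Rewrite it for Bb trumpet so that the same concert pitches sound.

First find concert pitch: the alto flute sounds a perfect fourth below written, so B♭4 C4 E4 A♭4 G♭5 sounds F4 G3 B3 Eb4 Db5.
Then write for Bb trumpet: it sounds a major second below written, so the part must be a major second above concert.
F4 → G4
G3 → A3
B3 → C#4
Eb4 → F4
Db5 → Eb5

G4 A3 C#4 F4 Eb5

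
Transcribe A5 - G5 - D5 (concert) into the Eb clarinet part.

F#5 E5 B4

Written C4 sounds as Eb4 on the Eb clarinet, so concert pitches are written a minor third down.
A5 becomes F#5
G5 becomes E5
D5 becomes B4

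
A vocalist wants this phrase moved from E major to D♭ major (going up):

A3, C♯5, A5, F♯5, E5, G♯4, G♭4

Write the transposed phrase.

Gb4 Bb5 Gb6 Eb6 Db6 F5 Fbb5

From E up to D♭ is a diminished seventh; apply that to each pitch.
A3 → Gb4
C#5 → Bb5
A5 → Gb6
F#5 → Eb6
E5 → Db6
G#4 → F5
Gb4 → Fbb5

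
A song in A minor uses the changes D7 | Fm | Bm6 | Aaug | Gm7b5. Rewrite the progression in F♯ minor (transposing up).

B7 Dm G#m6 F#aug Em7b5

A minor up to F♯ minor is a major sixth; each chord root moves by that interval while the quality stays the same.
D7: root D up a major sixth → B, giving B7.
Fm: root F up a major sixth → D, giving Dm.
Bm6: root B up a major sixth → G#, giving G#m6.
Aaug: root A up a major sixth → F#, giving F#aug.
Gm7b5: root G up a major sixth → E, giving Em7b5.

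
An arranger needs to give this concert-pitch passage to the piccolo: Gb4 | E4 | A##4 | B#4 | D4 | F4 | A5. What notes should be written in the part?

Gb3 E3 A##3 B#3 D3 F3 A4

Written C4 sounds as C5 on the piccolo, so concert pitches are written a perfect octave down.
Gb4 → Gb3
E4 → E3
A##4 → A##3
B#4 → B#3
D4 → D3
F4 → F3
A5 → A4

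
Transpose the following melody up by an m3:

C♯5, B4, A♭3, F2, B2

C#5 to E5
B4 to D5
Ab3 to Cb4
F2 to Ab2
B2 to D3

E5 D5 Cb4 Ab2 D3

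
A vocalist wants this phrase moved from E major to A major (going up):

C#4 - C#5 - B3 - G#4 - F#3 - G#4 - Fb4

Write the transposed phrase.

E major to A major up is a perfect fourth, so every note moves up by that interval.
C#4 → F#4
C#5 → F#5
B3 → E4
G#4 → C#5
F#3 → B3
G#4 → C#5
Fb4 → Bbb4

F#4 F#5 E4 C#5 B3 C#5 Bbb4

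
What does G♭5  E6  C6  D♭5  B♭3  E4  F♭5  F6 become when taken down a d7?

Gb5 -> A4
E6 -> F##5
C6 -> D#5
Db5 -> E4
Bb3 -> C#3
E4 -> F##3
Fb5 -> G4
F6 -> G#5

A4 F##5 D#5 E4 C#3 F##3 G4 G#5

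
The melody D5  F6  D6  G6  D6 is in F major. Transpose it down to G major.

F major to G major down is a minor seventh, so every note moves down by that interval.
D5 -> E4
F6 -> G5
D6 -> E5
G6 -> A5
D6 -> E5

E4 G5 E5 A5 E5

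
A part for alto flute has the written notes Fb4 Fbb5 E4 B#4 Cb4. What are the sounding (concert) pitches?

Written C4 on the alto flute sounds as G3, a perfect fourth lower; apply that shift to every note.
Fb4 -> Cb4
Fbb5 -> Cbb5
E4 -> B3
B#4 -> F##4
Cb4 -> Gb3

Cb4 Cbb5 B3 F##4 Gb3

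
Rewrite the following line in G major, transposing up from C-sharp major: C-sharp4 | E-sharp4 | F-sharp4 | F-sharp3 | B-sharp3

G4 B4 C5 C4 F#4

C-sharp major to G major up is a diminished fifth, so every note moves up by that interval.
C#4 gives G4
E#4 gives B4
F#4 gives C5
F#3 gives C4
B#3 gives F#4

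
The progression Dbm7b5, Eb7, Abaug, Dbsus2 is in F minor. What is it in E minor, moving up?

F minor up to E minor is a major seventh; each chord root moves by that interval while the quality stays the same.
Dbm7b5: root Db up a major seventh → C, giving Cm7b5.
Eb7: root Eb up a major seventh → D, giving D7.
Abaug: root Ab up a major seventh → G, giving Gaug.
Dbsus2: root Db up a major seventh → C, giving Csus2.

Cm7b5 D7 Gaug Csus2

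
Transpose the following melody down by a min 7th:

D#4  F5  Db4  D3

E#3 G4 Eb3 E2

D#4: a seventh down reaches E, and 10 semitones makes it E#3.
A minor seventh down from F5 gives G4.
Db4: a seventh down reaches E, and 10 semitones makes it Eb3.
D3: a seventh down reaches E, and 10 semitones makes it E2.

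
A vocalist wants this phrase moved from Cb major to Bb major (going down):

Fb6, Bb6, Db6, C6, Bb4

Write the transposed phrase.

Eb6 A6 C6 B5 A4

Cb major to Bb major down is a minor second, so every note moves down by that interval.
Fb6 gives Eb6
Bb6 gives A6
Db6 gives C6
C6 gives B5
Bb4 gives A4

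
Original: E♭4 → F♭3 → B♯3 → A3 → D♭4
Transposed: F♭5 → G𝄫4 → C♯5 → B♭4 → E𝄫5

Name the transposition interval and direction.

up a minor ninth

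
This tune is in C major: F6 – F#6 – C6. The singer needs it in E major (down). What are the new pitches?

C major to E major down is a minor sixth, so every note moves down by that interval.
F6 -> A5
F#6 -> A#5
C6 -> E5

A5 A#5 E5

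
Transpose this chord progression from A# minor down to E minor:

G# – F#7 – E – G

D C7 Bb Db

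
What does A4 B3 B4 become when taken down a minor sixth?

A4 -> C#4
B3 -> D#3
B4 -> D#4

C#4 D#3 D#4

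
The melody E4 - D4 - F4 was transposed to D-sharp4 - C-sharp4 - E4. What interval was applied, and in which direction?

Take the first pair: E4 → D#4. E to D spans 2 letter names, so the interval is some kind of second.
D#4 to E4 is 1 semitone, which makes it a minor second; the second version is lower, so the direction is down.
Checking another pair — F4 → E4 — gives the same interval.

down a minor second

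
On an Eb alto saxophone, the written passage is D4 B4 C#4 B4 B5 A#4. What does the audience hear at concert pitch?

The Eb alto saxophone sounds a major sixth below written, so transpose each written note down a major sixth.
D4 gives F3
B4 gives D4
C#4 gives E3
B4 gives D4
B5 gives D5
A#4 gives C#4

F3 D4 E3 D4 D5 C#4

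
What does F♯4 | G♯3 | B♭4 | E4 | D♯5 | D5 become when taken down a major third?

D4 E3 Gb4 C4 B4 Bb4

F#4 → D4
G#3 → E3
Bb4 → Gb4
E4 → C4
D#5 → B4
D5 → Bb4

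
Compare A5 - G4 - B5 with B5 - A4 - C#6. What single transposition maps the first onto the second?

up a major second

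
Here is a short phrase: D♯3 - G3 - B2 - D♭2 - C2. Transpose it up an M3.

D#3: a third up reaches F, and 4 semitones makes it F##3.
G3: a third up reaches B, and 4 semitones makes it B3.
B2 up a major third is D#3.
Db2: a third up reaches F, and 4 semitones makes it F2.
C2: a third up reaches E, and 4 semitones makes it E2.

F##3 B3 D#3 F2 E2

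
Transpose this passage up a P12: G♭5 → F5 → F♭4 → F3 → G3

A perfect twelfth up from Gb5 gives Db7.
F5: a twelfth up reaches C, and 19 semitones makes it C7.
Fb4: a twelfth up reaches C, and 19 semitones makes it Cb6.
F3: a twelfth up reaches C, and 19 semitones makes it C5.
G3: a twelfth up reaches D, and 19 semitones makes it D5.

Db7 C7 Cb6 C5 D5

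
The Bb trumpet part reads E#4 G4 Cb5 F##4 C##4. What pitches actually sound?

D#4 F4 Bbb4 E#4 B#3

Written C4 on the Bb trumpet sounds as Bb3, a major second lower; apply that shift to every note.
E#4 → D#4
G4 → F4
Cb5 → Bbb4
F##4 → E#4
C##4 → B#3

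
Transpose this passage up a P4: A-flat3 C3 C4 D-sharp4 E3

Ab3 → Db4
C3 → F3
C4 → F4
D#4 → G#4
E3 → A3

Db4 F3 F4 G#4 A3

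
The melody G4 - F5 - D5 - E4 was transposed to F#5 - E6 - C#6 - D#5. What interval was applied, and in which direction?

From G4 to F#5 is 7 letter names — a seventh of some quality.
G4 to F#5 is 11 semitones, which makes it a major seventh; the second version is higher, so the direction is up.
Checking another pair — E4 → D#5 — gives the same interval.

up a major seventh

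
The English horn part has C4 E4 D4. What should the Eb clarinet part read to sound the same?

First find concert pitch: the English horn sounds a perfect fifth below written, so C4 E4 D4 sounds F3 A3 G3.
Then write for Eb clarinet: it sounds a minor third above written, so the part must be a minor third below concert.
F3 → D3
A3 → F#3
G3 → E3

D3 F#3 E3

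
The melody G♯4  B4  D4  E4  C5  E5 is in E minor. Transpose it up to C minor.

E5 G5 Bb4 C5 Ab5 C6

E minor to C minor up is a minor sixth, so every note moves up by that interval.
G#4 to E5
B4 to G5
D4 to Bb4
E4 to C5
C5 to Ab5
E5 to C6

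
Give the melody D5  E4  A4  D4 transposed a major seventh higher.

C#6 D#5 G#5 C#5

D5 up a major seventh is C#6.
E4: a seventh up reaches D, and 11 semitones makes it D#5.
A4 up a major seventh is G#5.
D4 up a major seventh is C#5.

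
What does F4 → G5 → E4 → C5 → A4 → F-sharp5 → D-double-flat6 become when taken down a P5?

Bb3 C5 A3 F4 D4 B4 Gbb5

A perfect fifth down from F4 gives Bb3.
G5: a fifth down reaches C, and 7 semitones makes it C5.
E4 down a perfect fifth is A3.
A perfect fifth down from C5 gives F4.
A4 down a perfect fifth is D4.
F#5: a fifth down reaches B, and 7 semitones makes it B4.
Dbb6 down a perfect fifth is Gbb5.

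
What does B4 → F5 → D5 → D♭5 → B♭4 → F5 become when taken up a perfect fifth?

F#5 C6 A5 Ab5 F5 C6

B4 gives F#5
F5 gives C6
D5 gives A5
Db5 gives Ab5
Bb4 gives F5
F5 gives C6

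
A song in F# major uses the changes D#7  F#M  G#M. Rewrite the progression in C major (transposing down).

A7 CM DM

F# major down to C major is an augmented fourth; each chord root moves by that interval while the quality stays the same.
D#7: root D# down an augmented fourth → A, giving A7.
F#M: root F# down an augmented fourth → C, giving CM.
G#M: root G# down an augmented fourth → D, giving DM.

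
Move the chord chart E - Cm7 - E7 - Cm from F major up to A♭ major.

F major up to A♭ major is a minor third; each chord root moves by that interval while the quality stays the same.
E: root E up a minor third → G, giving G.
Cm7: root C up a minor third → Eb, giving Ebm7.
E7: root E up a minor third → G, giving G7.
Cm: root C up a minor third → Eb, giving Ebm.

G Ebm7 G7 Ebm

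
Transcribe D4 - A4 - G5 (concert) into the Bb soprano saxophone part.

The Bb soprano saxophone sounds a major second below written, so the written part must be a major second above concert — transpose each note up.
D4 becomes E4
A4 becomes B4
G5 becomes A5

E4 B4 A5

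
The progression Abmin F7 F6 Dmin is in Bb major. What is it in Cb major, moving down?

Bbbmin Gb7 Gb6 Ebmin

Bb major down to Cb major is a major seventh; each chord root moves by that interval while the quality stays the same.
Abmin: root Ab down a major seventh → Bbb, giving Bbbmin.
F7: root F down a major seventh → Gb, giving Gb7.
F6: root F down a major seventh → Gb, giving Gb6.
Dmin: root D down a major seventh → Eb, giving Ebmin.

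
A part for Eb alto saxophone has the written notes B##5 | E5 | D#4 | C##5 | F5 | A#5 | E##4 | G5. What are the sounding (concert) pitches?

D##5 G4 F#3 E#4 Ab4 C#5 G##3 Bb4

The Eb alto saxophone sounds a major sixth below written, so transpose each written note down a major sixth.
B##5 to D##5
E5 to G4
D#4 to F#3
C##5 to E#4
F5 to Ab4
A#5 to C#5
E##4 to G##3
G5 to Bb4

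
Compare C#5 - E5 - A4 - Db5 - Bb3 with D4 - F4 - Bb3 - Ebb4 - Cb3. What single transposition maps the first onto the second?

down a major seventh

From C#5 to D4 is 7 letter names — a seventh of some quality.
D4 to C#5 is 11 semitones, which makes it a major seventh; the second version is lower, so the direction is down.
Checking another pair — Bb3 → Cb3 — gives the same interval.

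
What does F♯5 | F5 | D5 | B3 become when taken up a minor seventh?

E6 Eb6 C6 A4

F#5 → E6
F5 → Eb6
D5 → C6
B3 → A4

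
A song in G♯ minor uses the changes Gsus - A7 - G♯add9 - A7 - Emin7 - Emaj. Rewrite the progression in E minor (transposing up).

G♯ minor up to E minor is a minor sixth; each chord root moves by that interval while the quality stays the same.
Gsus: root G up a minor sixth → Eb, giving Ebsus.
A7: root A up a minor sixth → F, giving F7.
G♯add9: root G♯ up a minor sixth → E, giving Eadd9.
A7: root A up a minor sixth → F, giving F7.
Emin7: root E up a minor sixth → C, giving Cmin7.
Emaj: root E up a minor sixth → C, giving Cmaj.

Ebsus F7 Eadd9 F7 Cmin7 Cmaj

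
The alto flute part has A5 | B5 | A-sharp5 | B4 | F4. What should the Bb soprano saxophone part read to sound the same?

F#5 G#5 F##5 G#4 D4

First find concert pitch: the alto flute sounds a perfect fourth below written, so A5 B5 A-sharp5 B4 F4 sounds E5 F#5 E#5 F#4 C4.
Then write for Bb soprano saxophone: it sounds a major second below written, so the part must be a major second above concert.
E5 → F#5
F#5 → G#5
E#5 → F##5
F#4 → G#4
C4 → D4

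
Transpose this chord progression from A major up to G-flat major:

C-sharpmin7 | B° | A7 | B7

A major up to G-flat major is a diminished seventh; each chord root moves by that interval while the quality stays the same.
C-sharpmin7: root C-sharp up a diminished seventh → Bb, giving Bbmin7.
B°: root B up a diminished seventh → Ab, giving Ab°.
A7: root A up a diminished seventh → Gb, giving Gb7.
B7: root B up a diminished seventh → Ab, giving Ab7.

Bbmin7 Ab° Gb7 Ab7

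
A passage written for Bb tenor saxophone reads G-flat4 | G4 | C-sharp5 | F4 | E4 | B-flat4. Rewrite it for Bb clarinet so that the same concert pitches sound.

First find concert pitch: the Bb tenor saxophone sounds a major ninth below written, so G-flat4 G4 C-sharp5 F4 E4 B-flat4 sounds Fb3 F3 B3 Eb3 D3 Ab3.
Then write for Bb clarinet: it sounds a major second below written, so the part must be a major second above concert.
Fb3 → Gb3
F3 → G3
B3 → C#4
Eb3 → F3
D3 → E3
Ab3 → Bb3

Gb3 G3 C#4 F3 E3 Bb3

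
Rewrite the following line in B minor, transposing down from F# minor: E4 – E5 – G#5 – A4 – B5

F# minor to B minor down is a perfect fifth, so every note moves down by that interval.
E4 -> A3
E5 -> A4
G#5 -> C#5
A4 -> D4
B5 -> E5

A3 A4 C#5 D4 E5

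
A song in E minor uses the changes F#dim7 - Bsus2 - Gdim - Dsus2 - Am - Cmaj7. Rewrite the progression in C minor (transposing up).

E minor up to C minor is a minor sixth; each chord root moves by that interval while the quality stays the same.
F#dim7: root F# up a minor sixth → D, giving Ddim7.
Bsus2: root B up a minor sixth → G, giving Gsus2.
Gdim: root G up a minor sixth → Eb, giving Ebdim.
Dsus2: root D up a minor sixth → Bb, giving Bbsus2.
Am: root A up a minor sixth → F, giving Fm.
Cmaj7: root C up a minor sixth → Ab, giving Abmaj7.

Ddim7 Gsus2 Ebdim Bbsus2 Fm Abmaj7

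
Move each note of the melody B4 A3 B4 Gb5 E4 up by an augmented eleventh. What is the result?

B4: an eleventh up reaches E, and 18 semitones makes it E#6.
An augmented eleventh up from A3 gives D#5.
B4 up an augmented eleventh is E#6.
Gb5 up an augmented eleventh is C7.
E4: an eleventh up reaches A, and 18 semitones makes it A#5.

E#6 D#5 E#6 C7 A#5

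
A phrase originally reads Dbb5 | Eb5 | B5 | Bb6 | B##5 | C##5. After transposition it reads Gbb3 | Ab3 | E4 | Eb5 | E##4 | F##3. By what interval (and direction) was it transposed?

down a perfect twelfth

From Dbb5 to Gbb3 is 12 letter names — a twelfth of some quality.
Gbb3 to Dbb5 is 19 semitones, which makes it a perfect twelfth; the second version is lower, so the direction is down.
Checking another pair — C##5 → F##3 — gives the same interval.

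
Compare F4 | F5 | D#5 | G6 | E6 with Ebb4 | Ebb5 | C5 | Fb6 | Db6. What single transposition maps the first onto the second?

down an augmented second

From F4 to Ebb4 is 2 letter names — a second of some quality.
Ebb4 to F4 is 3 semitones, which makes it an augmented second; the second version is lower, so the direction is down.
Checking another pair — E6 → Db6 — gives the same interval.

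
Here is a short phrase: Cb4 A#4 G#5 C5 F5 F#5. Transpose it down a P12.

Fb2 D#3 C#4 F3 Bb3 B3

Cb4: a twelfth down reaches F, and 19 semitones makes it Fb2.
A#4: a twelfth down reaches D, and 19 semitones makes it D#3.
G#5: a twelfth down reaches C, and 19 semitones makes it C#4.
A perfect twelfth down from C5 gives F3.
A perfect twelfth down from F5 gives Bb3.
F#5 down a perfect twelfth is B3.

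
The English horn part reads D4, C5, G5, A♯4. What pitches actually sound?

Written C4 on the English horn sounds as F3, a perfect fifth lower; apply that shift to every note.
D4 becomes G3
C5 becomes F4
G5 becomes C5
A#4 becomes D#4

G3 F4 C5 D#4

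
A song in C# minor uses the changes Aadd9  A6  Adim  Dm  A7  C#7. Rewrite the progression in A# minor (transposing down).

F#add9 F#6 F#dim Bm F#7 A#7

C# minor down to A# minor is a minor third; each chord root moves by that interval while the quality stays the same.
Aadd9: root A down a minor third → F#, giving F#add9.
A6: root A down a minor third → F#, giving F#6.
Adim: root A down a minor third → F#, giving F#dim.
Dm: root D down a minor third → B, giving Bm.
A7: root A down a minor third → F#, giving F#7.
C#7: root C# down a minor third → A#, giving A#7.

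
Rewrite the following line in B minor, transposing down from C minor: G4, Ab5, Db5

C minor to B minor down is a minor second, so every note moves down by that interval.
G4 becomes F#4
Ab5 becomes G5
Db5 becomes C5

F#4 G5 C5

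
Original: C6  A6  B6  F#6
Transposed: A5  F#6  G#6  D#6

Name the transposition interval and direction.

down a minor third

Take the first pair: C6 → A5. C to A spans 3 letter names, so the interval is some kind of third.
A5 to C6 is 3 semitones, which makes it a minor third; the second version is lower, so the direction is down.
Checking another pair — F#6 → D#6 — gives the same interval.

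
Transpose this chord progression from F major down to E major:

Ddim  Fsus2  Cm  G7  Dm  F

C#dim Esus2 Bm F#7 C#m E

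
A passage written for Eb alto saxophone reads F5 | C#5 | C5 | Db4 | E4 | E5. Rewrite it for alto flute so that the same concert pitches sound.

Db5 A4 Ab4 Bbb3 C4 C5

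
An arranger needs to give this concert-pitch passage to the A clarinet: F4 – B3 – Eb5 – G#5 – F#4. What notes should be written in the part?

Ab4 D4 Gb5 B5 A4

The A clarinet sounds a minor third below written, so the written part must be a minor third above concert — transpose each note up.
F4 → Ab4
B3 → D4
Eb5 → Gb5
G#5 → B5
F#4 → A4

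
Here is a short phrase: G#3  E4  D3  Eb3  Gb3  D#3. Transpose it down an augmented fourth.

D3 Bb3 Ab2 Bbb2 Dbb3 A2

G#3 becomes D3
E4 becomes Bb3
D3 becomes Ab2
Eb3 becomes Bbb2
Gb3 becomes Dbb3
D#3 becomes A2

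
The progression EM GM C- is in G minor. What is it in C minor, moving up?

G minor up to C minor is a perfect fourth; each chord root moves by that interval while the quality stays the same.
EM: root E up a perfect fourth → A, giving AM.
GM: root G up a perfect fourth → C, giving CM.
C-: root C up a perfect fourth → F, giving F-.

AM CM F-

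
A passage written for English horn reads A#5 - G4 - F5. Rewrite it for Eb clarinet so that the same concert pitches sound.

First find concert pitch: the English horn sounds a perfect fifth below written, so A#5 G4 F5 sounds D#5 C4 Bb4.
Then write for Eb clarinet: it sounds a minor third above written, so the part must be a minor third below concert.
D#5 → B#4
C4 → A3
Bb4 → G4

B#4 A3 G4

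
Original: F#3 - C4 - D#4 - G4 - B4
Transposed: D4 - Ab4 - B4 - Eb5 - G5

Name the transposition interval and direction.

From F#3 to D4 is 6 letter names — a sixth of some quality.
F#3 to D4 is 8 semitones, which makes it a minor sixth; the second version is higher, so the direction is up.
Checking another pair — B4 → G5 — gives the same interval.

up a minor sixth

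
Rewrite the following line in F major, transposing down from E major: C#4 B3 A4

E major to F major down is a major seventh, so every note moves down by that interval.
C#4 gives D3
B3 gives C3
A4 gives Bb3

D3 C3 Bb3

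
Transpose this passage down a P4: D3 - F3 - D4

D3 gives A2
F3 gives C3
D4 gives A3

A2 C3 A3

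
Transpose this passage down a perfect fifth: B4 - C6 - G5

B4 gives E4
C6 gives F5
G5 gives C5

E4 F5 C5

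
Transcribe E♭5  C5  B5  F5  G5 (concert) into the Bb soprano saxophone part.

F5 D5 C#6 G5 A5

Written C4 sounds as Bb3 on the Bb soprano saxophone, so concert pitches are written a major second up.
Eb5 → F5
C5 → D5
B5 → C#6
F5 → G5
G5 → A5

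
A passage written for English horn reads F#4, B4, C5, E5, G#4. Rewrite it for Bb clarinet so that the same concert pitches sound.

First find concert pitch: the English horn sounds a perfect fifth below written, so F#4 B4 C5 E5 G#4 sounds B3 E4 F4 A4 C#4.
Then write for Bb clarinet: it sounds a major second below written, so the part must be a major second above concert.
B3 → C#4
E4 → F#4
F4 → G4
A4 → B4
C#4 → D#4

C#4 F#4 G4 B4 D#4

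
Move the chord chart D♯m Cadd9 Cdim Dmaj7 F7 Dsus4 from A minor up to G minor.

A minor up to G minor is a minor seventh; each chord root moves by that interval while the quality stays the same.
D♯m: root D♯ up a minor seventh → C#, giving C#m.
Cadd9: root C up a minor seventh → Bb, giving Bbadd9.
Cdim: root C up a minor seventh → Bb, giving Bbdim.
Dmaj7: root D up a minor seventh → C, giving Cmaj7.
F7: root F up a minor seventh → Eb, giving Eb7.
Dsus4: root D up a minor seventh → C, giving Csus4.

C#m Bbadd9 Bbdim Cmaj7 Eb7 Csus4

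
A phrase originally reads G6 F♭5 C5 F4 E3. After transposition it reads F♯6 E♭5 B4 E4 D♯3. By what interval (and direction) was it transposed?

down a minor second

From G6 to F#6 is 2 letter names — a second of some quality.
F#6 to G6 is 1 semitone, which makes it a minor second; the second version is lower, so the direction is down.
Checking another pair — E3 → D#3 — gives the same interval.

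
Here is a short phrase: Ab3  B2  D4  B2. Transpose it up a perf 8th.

Ab3 → Ab4
B2 → B3
D4 → D5
B2 → B3

Ab4 B3 D5 B3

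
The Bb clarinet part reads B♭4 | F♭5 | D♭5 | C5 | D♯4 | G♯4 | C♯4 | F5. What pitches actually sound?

Written C4 on the Bb clarinet sounds as Bb3, a major second lower; apply that shift to every note.
Bb4 → Ab4
Fb5 → Ebb5
Db5 → Cb5
C5 → Bb4
D#4 → C#4
G#4 → F#4
C#4 → B3
F5 → Eb5

Ab4 Ebb5 Cb5 Bb4 C#4 F#4 B3 Eb5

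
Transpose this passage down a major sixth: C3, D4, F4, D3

C3: a sixth down reaches E, and 9 semitones makes it Eb2.
D4 down a major sixth is F3.
A major sixth down from F4 gives Ab3.
D3 down a major sixth is F2.

Eb2 F3 Ab3 F2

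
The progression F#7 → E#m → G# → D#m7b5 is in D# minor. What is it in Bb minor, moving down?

Db7 Cm Eb Bbm7b5

D# minor down to Bb minor is an augmented third; each chord root moves by that interval while the quality stays the same.
F#7: root F# down an augmented third → Db, giving Db7.
E#m: root E# down an augmented third → C, giving Cm.
G#: root G# down an augmented third → Eb, giving Eb.
D#m7b5: root D# down an augmented third → Bb, giving Bbm7b5.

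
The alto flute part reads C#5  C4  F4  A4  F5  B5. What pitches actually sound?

G#4 G3 C4 E4 C5 F#5

The alto flute sounds a perfect fourth below written, so transpose each written note down a perfect fourth.
C#5 → G#4
C4 → G3
F4 → C4
A4 → E4
F5 → C5
B5 → F#5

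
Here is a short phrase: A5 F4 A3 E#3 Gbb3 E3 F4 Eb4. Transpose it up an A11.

A5: an eleventh up reaches D, and 18 semitones makes it D#7.
F4 up an augmented eleventh is B5.
An augmented eleventh up from A3 gives D#5.
An augmented eleventh up from E#3 gives A##4.
An augmented eleventh up from Gbb3 gives Cb5.
E3 up an augmented eleventh is A#4.
F4: an eleventh up reaches B, and 18 semitones makes it B5.
Eb4: an eleventh up reaches A, and 18 semitones makes it A5.

D#7 B5 D#5 A##4 Cb5 A#4 B5 A5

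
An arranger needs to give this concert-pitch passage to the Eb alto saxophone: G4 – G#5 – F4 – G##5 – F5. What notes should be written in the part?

E5 E#6 D5 E##6 D6

The Eb alto saxophone sounds a major sixth below written, so the written part must be a major sixth above concert — transpose each note up.
G4 to E5
G#5 to E#6
F4 to D5
G##5 to E##6
F5 to D6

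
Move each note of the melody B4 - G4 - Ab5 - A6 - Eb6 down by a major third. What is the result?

G4 Eb4 Fb5 F6 Cb6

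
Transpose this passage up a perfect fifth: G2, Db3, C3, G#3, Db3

G2 to D3
Db3 to Ab3
C3 to G3
G#3 to D#4
Db3 to Ab3

D3 Ab3 G3 D#4 Ab3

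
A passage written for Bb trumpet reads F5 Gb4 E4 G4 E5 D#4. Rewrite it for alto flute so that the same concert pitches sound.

Ab5 Bbb4 G4 Bb4 G5 F#4

First find concert pitch: the Bb trumpet sounds a major second below written, so F5 Gb4 E4 G4 E5 D#4 sounds Eb5 Fb4 D4 F4 D5 C#4.
Then write for alto flute: it sounds a perfect fourth below written, so the part must be a perfect fourth above concert.
Eb5 → Ab5
Fb4 → Bbb4
D4 → G4
F4 → Bb4
D5 → G5
C#4 → F#4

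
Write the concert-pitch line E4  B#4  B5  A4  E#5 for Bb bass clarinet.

Written C4 sounds as Bb2 on the Bb bass clarinet, so concert pitches are written a major ninth up.
E4 → F#5
B#4 → C##6
B5 → C#7
A4 → B5
E#5 → F##6

F#5 C##6 C#7 B5 F##6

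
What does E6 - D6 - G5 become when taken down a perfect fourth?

E6 gives B5
D6 gives A5
G5 gives D5

B5 A5 D5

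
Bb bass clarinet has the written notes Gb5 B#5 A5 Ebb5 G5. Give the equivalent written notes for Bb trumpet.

Gb4 B#4 A4 Ebb4 G4

First find concert pitch: the Bb bass clarinet sounds a major ninth below written, so Gb5 B#5 A5 Ebb5 G5 sounds Fb4 A#4 G4 Dbb4 F4.
Then write for Bb trumpet: it sounds a major second below written, so the part must be a major second above concert.
Fb4 → Gb4
A#4 → B#4
G4 → A4
Dbb4 → Ebb4
F4 → G4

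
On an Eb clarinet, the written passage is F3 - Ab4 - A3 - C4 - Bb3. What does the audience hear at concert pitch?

The Eb clarinet sounds a minor third above written, so transpose each written note up a minor third.
F3 to Ab3
Ab4 to Cb5
A3 to C4
C4 to Eb4
Bb3 to Db4

Ab3 Cb5 C4 Eb4 Db4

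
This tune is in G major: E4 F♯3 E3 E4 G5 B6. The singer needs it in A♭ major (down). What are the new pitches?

G major to A♭ major down is a major seventh, so every note moves down by that interval.
E4 → F3
F#3 → G2
E3 → F2
E4 → F3
G5 → Ab4
B6 → C6

F3 G2 F2 F3 Ab4 C6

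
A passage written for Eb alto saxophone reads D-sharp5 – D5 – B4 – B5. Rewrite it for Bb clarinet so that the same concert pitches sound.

G#4 G4 E4 E5

First find concert pitch: the Eb alto saxophone sounds a major sixth below written, so D-sharp5 D5 B4 B5 sounds F#4 F4 D4 D5.
Then write for Bb clarinet: it sounds a major second below written, so the part must be a major second above concert.
F#4 → G#4
F4 → G4
D4 → E4
D5 → E5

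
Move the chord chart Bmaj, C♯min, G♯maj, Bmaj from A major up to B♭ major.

Cmaj Dmin Amaj Cmaj

A major up to B♭ major is a minor second; each chord root moves by that interval while the quality stays the same.
Bmaj: root B up a minor second → C, giving Cmaj.
C♯min: root C♯ up a minor second → D, giving Dmin.
G♯maj: root G♯ up a minor second → A, giving Amaj.
Bmaj: root B up a minor second → C, giving Cmaj.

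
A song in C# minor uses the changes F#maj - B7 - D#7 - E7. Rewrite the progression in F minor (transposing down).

C# minor down to F minor is an augmented fifth; each chord root moves by that interval while the quality stays the same.
F#maj: root F# down an augmented fifth → Bb, giving Bbmaj.
B7: root B down an augmented fifth → Eb, giving Eb7.
D#7: root D# down an augmented fifth → G, giving G7.
E7: root E down an augmented fifth → Ab, giving Ab7.

Bbmaj Eb7 G7 Ab7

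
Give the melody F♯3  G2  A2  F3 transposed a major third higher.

F#3: a third up reaches A, and 4 semitones makes it A#3.
G2: a third up reaches B, and 4 semitones makes it B2.
A2: a third up reaches C, and 4 semitones makes it C#3.
F3 up a major third is A3.

A#3 B2 C#3 A3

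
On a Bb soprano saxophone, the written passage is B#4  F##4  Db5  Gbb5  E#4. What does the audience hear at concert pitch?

A#4 E#4 Cb5 Fbb5 D#4

The Bb soprano saxophone sounds a major second below written, so transpose each written note down a major second.
B#4 gives A#4
F##4 gives E#4
Db5 gives Cb5
Gbb5 gives Fbb5
E#4 gives D#4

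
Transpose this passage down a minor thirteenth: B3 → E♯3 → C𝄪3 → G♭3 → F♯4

B3 gives D#2
E#3 gives G##1
C##3 gives E##1
Gb3 gives Bb1
F#4 gives A#2

D#2 G##1 E##1 Bb1 A#2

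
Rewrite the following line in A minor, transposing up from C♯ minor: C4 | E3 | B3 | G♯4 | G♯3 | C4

C♯ minor to A minor up is a minor sixth, so every note moves up by that interval.
C4 -> Ab4
E3 -> C4
B3 -> G4
G#4 -> E5
G#3 -> E4
C4 -> Ab4

Ab4 C4 G4 E5 E4 Ab4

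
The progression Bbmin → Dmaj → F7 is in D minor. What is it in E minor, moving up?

Cmin Emaj G7

D minor up to E minor is a major second; each chord root moves by that interval while the quality stays the same.
Bbmin: root Bb up a major second → C, giving Cmin.
Dmaj: root D up a major second → E, giving Emaj.
F7: root F up a major second → G, giving G7.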